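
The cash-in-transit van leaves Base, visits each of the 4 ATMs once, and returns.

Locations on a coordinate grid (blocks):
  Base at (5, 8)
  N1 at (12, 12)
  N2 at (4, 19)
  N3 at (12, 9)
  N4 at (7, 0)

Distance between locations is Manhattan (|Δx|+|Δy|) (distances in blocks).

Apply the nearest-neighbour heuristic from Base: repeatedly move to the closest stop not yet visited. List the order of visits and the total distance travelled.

Total distance 58 blocks via the nearest-neighbour route Base → N3 → N1 → N2 → N4 → Base.

From Base: distances to unvisited — N3=8, N4=10, N1=11, N2=12. Nearest is N3 (8).
From N3: distances to unvisited — N1=3, N4=14, N2=18. Nearest is N1 (3).
From N1: distances to unvisited — N2=15, N4=17. Nearest is N2 (15).
From N2: distances to unvisited — N4=22. Nearest is N4 (22).
Return N4→Base: 10.
Total = 8 + 3 + 15 + 22 + 10 = 58.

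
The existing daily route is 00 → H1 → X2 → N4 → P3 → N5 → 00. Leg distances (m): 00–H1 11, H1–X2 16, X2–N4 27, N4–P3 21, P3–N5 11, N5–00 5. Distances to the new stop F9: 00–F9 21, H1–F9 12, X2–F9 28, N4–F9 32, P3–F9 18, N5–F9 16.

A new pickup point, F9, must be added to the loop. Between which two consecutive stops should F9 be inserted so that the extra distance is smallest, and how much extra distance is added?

Insertion cost between consecutive stops i–j is d(i,F9) + d(F9,j) − d(i,j):
  between 00 and H1: 21 + 12 − 11 = 22
  between H1 and X2: 12 + 28 − 16 = 24
  between X2 and N4: 28 + 32 − 27 = 33
  between N4 and P3: 32 + 18 − 21 = 29
  between P3 and N5: 18 + 16 − 11 = 23
  between N5 and 00: 16 + 21 − 5 = 32
Cheapest insertion is between 00 and H1, adding 22.
New total = 91 + 22 = 113.

Minimum extra distance: 22 m, inserting F9 between 00 and H1.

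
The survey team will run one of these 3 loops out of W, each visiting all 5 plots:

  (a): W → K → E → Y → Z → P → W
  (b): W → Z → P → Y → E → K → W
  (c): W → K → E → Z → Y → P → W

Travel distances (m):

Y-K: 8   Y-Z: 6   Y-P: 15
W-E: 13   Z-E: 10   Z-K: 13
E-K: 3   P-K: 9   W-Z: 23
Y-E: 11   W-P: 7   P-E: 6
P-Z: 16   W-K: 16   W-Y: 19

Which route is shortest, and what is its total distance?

(a): 16 + 3 + 11 + 6 + 16 + 7 = 59
(b): 23 + 16 + 15 + 11 + 3 + 16 = 84
(c): 16 + 3 + 10 + 6 + 15 + 7 = 57

Shortest is (c), total 57 m.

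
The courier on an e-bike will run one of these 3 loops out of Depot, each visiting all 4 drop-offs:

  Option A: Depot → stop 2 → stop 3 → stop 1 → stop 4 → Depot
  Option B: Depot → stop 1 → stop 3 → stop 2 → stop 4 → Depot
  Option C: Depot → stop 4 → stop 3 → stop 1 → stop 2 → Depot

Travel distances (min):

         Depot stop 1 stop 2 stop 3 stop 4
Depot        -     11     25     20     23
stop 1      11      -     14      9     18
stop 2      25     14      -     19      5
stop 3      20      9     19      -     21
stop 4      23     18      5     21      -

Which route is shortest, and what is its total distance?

Shortest is Option B, total 67 min.

Option A: 25 + 19 + 9 + 18 + 23 = 94
Option B: 11 + 9 + 19 + 5 + 23 = 67
Option C: 23 + 21 + 9 + 14 + 25 = 92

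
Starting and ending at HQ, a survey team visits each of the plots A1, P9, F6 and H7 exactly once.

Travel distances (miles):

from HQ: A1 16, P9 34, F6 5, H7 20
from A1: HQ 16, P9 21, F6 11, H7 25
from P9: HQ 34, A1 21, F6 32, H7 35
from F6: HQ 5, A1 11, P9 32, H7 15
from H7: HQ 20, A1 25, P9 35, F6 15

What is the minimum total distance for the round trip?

Minimum total distance: 92 miles.

There are 12 distinct closed tours to check (reversals are equivalent).
HQ→A1→P9→F6→H7→HQ: 16+21+32+15+20 = 104
HQ→A1→P9→H7→F6→HQ: 16+21+35+15+5 = 92
HQ→A1→F6→P9→H7→HQ: 16+11+32+35+20 = 114
HQ→A1→F6→H7→P9→HQ: 16+11+15+35+34 = 111
HQ→A1→H7→P9→F6→HQ: 16+25+35+32+5 = 113
HQ→A1→H7→F6→P9→HQ: 16+25+15+32+34 = 122
HQ→P9→A1→F6→H7→HQ: 34+21+11+15+20 = 101
HQ→P9→A1→H7→F6→HQ: 34+21+25+15+5 = 100
HQ→P9→F6→A1→H7→HQ: 34+32+11+25+20 = 122
HQ→P9→H7→A1→F6→HQ: 34+35+25+11+5 = 110
HQ→F6→A1→P9→H7→HQ: 5+11+21+35+20 = 92
HQ→F6→P9→A1→H7→HQ: 5+32+21+25+20 = 103
The minimum is 92.
One optimal route: HQ → A1 → P9 → H7 → F6 → HQ (or its reverse).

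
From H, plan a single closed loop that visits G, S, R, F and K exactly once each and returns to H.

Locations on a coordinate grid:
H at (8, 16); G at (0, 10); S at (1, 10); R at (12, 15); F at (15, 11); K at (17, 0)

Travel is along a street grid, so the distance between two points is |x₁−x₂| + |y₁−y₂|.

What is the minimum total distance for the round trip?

Minimum total distance: 66.

With 5 stops there are 5!/2 = 60 distinct round trips (a route and its reverse cost the same).
H→G→S→R→F→K→H: 14+1+16+7+13+25 = 76
H→G→S→R→K→F→H: 14+1+16+20+13+12 = 76
H→G→S→F→R→K→H: 14+1+15+7+20+25 = 82
H→G→S→F→K→R→H: 14+1+15+13+20+5 = 68
H→G→S→K→R→F→H: 14+1+26+20+7+12 = 80
H→G→S→K→F→R→H: 14+1+26+13+7+5 = 66
H→G→R→S→F→K→H: 14+17+16+15+13+25 = 100
H→G→R→S→K→F→H: 14+17+16+26+13+12 = 98
H→G→R→F→S→K→H: 14+17+7+15+26+25 = 104
H→G→R→F→K→S→H: 14+17+7+13+26+13 = 90
H→G→R→K→S→F→H: 14+17+20+26+15+12 = 104
H→G→R→K→F→S→H: 14+17+20+13+15+13 = 92
H→G→F→S→R→K→H: 14+16+15+16+20+25 = 106
H→G→F→S→K→R→H: 14+16+15+26+20+5 = 96
… (46 more)
The minimum is 66.
One optimal route: H → G → S → K → F → R → H (or its reverse).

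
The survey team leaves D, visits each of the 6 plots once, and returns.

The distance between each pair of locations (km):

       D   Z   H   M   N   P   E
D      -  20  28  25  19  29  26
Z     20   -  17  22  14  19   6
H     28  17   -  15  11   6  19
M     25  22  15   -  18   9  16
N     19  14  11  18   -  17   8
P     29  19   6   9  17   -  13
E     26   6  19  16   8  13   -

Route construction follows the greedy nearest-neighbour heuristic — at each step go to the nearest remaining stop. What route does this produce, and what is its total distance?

90 km along D → N → E → Z → H → P → M → D.

At D the remaining stops are N 19, Z 20, M 25, E 26, H 28, P 29; go to N.
At N the remaining stops are E 8, H 11, Z 14, P 17, M 18; go to E.
At E the remaining stops are Z 6, P 13, M 16, H 19; go to Z.
At Z the remaining stops are H 17, P 19, M 22; go to H.
At H the remaining stops are P 6, M 15; go to P.
At P the remaining stops are M 9; go to M.
Return M→D: 25.
Total = 19 + 8 + 6 + 17 + 6 + 9 + 25 = 90.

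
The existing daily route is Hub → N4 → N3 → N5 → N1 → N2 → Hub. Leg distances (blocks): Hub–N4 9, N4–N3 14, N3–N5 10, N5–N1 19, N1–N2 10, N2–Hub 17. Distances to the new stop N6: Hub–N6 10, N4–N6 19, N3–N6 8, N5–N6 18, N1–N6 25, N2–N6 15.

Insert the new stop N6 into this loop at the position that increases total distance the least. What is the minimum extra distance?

+8 blocks — insert N6 between N2 and Hub.

Insertion cost between consecutive stops i–j is d(i,N6) + d(N6,j) − d(i,j):
  between Hub and N4: 10 + 19 − 9 = 20
  between N4 and N3: 19 + 8 − 14 = 13
  between N3 and N5: 8 + 18 − 10 = 16
  between N5 and N1: 18 + 25 − 19 = 24
  between N1 and N2: 25 + 15 − 10 = 30
  between N2 and Hub: 15 + 10 − 17 = 8
Cheapest insertion is between N2 and Hub, adding 8.
New total = 79 + 8 = 87.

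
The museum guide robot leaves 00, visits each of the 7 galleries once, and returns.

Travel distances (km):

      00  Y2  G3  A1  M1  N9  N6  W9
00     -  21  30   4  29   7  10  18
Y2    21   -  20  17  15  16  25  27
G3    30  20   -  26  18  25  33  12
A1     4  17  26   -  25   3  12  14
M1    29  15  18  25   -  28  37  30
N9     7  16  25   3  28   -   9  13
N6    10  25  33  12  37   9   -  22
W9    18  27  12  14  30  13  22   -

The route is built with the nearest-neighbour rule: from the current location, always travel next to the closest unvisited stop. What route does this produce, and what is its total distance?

00 → [A1:4 / N9:7 / N6:10 / W9:18 / Y2:21 / M1:29 / G3:30] → A1 (4)
A1 → [N9:3 / N6:12 / W9:14 / Y2:17 / M1:25 / G3:26] → N9 (3)
N9 → [N6:9 / W9:13 / Y2:16 / G3:25 / M1:28] → N6 (9)
N6 → [W9:22 / Y2:25 / G3:33 / M1:37] → W9 (22)
W9 → [G3:12 / Y2:27 / M1:30] → G3 (12)
G3 → [M1:18 / Y2:20] → M1 (18)
M1 → [Y2:15] → Y2 (15)
Return Y2→00: 21.
Total = 4 + 3 + 9 + 22 + 12 + 18 + 15 + 21 = 104.

104 km along 00 → A1 → N9 → N6 → W9 → G3 → M1 → Y2 → 00.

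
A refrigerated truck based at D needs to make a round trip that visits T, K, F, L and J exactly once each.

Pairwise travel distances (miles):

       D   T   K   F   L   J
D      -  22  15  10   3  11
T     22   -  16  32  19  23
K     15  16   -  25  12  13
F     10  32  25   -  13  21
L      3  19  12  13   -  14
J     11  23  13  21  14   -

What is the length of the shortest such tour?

Shortest round trip = 82 miles.

D→T→K→F→L→J→D: 22+16+25+13+14+11 = 101
D→T→K→F→J→L→D: 22+16+25+21+14+3 = 101
D→T→K→L→F→J→D: 22+16+12+13+21+11 = 95
D→T→K→L→J→F→D: 22+16+12+14+21+10 = 95
D→T→K→J→F→L→D: 22+16+13+21+13+3 = 88
D→T→K→J→L→F→D: 22+16+13+14+13+10 = 88
D→T→F→K→L→J→D: 22+32+25+12+14+11 = 116
D→T→F→K→J→L→D: 22+32+25+13+14+3 = 109
D→T→F→L→K→J→D: 22+32+13+12+13+11 = 103
D→T→F→L→J→K→D: 22+32+13+14+13+15 = 109
D→T→F→J→K→L→D: 22+32+21+13+12+3 = 103
D→T→F→J→L→K→D: 22+32+21+14+12+15 = 116
D→T→L→K→F→J→D: 22+19+12+25+21+11 = 110
D→T→L→K→J→F→D: 22+19+12+13+21+10 = 97
… (46 more)
D→F→L→T→K→J→D: 10+13+19+16+13+11 = 82  ← best
The minimum is 82.
One optimal route: D → F → L → T → K → J → D (or its reverse).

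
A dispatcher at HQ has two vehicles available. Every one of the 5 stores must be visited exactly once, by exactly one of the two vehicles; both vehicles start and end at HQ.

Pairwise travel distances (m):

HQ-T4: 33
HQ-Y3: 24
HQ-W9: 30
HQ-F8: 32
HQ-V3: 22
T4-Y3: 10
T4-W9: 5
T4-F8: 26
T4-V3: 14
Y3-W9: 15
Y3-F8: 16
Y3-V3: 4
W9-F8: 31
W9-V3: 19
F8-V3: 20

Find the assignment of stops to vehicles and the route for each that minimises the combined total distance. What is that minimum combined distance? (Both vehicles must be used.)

Try each way of splitting the stops between the two vehicles (each non-empty) and, for each split, find the best tour for each vehicle:
  {T4} + {Y3, W9, F8, V3}: 66 + 101 = 167
  {Y3} + {T4, W9, F8, V3}: 48 + 101 = 149
  {T4, Y3} + {W9, F8, V3}: 67 + 101 = 168
  {W9} + {T4, Y3, F8, V3}: 60 + 94 = 154
  {T4, W9} + {Y3, F8, V3}: 68 + 74 = 142
  {Y3, W9} + {T4, F8, V3}: 69 + 94 = 163
  … (15 splits in total)
  {F8} + {T4, Y3, W9, V3}: 64 + 71 = 135  ← best
Best: vehicle 1 HQ → F8 → HQ = 64; vehicle 2 HQ → W9 → T4 → Y3 → V3 → HQ = 71; combined 135.

135 m — the smallest possible combined total.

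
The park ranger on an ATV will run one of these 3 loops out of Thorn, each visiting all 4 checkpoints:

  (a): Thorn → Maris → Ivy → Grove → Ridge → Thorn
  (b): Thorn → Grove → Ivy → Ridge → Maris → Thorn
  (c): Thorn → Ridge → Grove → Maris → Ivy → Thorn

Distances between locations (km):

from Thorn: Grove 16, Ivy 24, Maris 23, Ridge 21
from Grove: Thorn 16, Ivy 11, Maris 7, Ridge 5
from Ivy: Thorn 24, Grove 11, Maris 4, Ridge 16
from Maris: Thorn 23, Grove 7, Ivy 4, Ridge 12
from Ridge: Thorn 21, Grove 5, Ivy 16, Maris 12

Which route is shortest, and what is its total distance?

Shortest is (c), total 61 km.

(a): 23 + 4 + 11 + 5 + 21 = 64
(b): 16 + 11 + 16 + 12 + 23 = 78
(c): 21 + 5 + 7 + 4 + 24 = 61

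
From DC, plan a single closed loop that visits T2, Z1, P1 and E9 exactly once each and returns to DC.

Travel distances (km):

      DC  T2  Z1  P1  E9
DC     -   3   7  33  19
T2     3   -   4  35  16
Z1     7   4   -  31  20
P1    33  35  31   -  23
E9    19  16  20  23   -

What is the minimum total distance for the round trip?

80 km — the shortest possible round trip.

With 4 stops there are 4!/2 = 12 distinct round trips (a route and its reverse cost the same).
DC→T2→Z1→P1→E9→DC: 3+4+31+23+19 = 80
DC→T2→Z1→E9→P1→DC: 3+4+20+23+33 = 83
DC→T2→P1→Z1→E9→DC: 3+35+31+20+19 = 108
DC→T2→P1→E9→Z1→DC: 3+35+23+20+7 = 88
DC→T2→E9→Z1→P1→DC: 3+16+20+31+33 = 103
DC→T2→E9→P1→Z1→DC: 3+16+23+31+7 = 80
DC→Z1→T2→P1→E9→DC: 7+4+35+23+19 = 88
DC→Z1→T2→E9→P1→DC: 7+4+16+23+33 = 83
DC→Z1→P1→T2→E9→DC: 7+31+35+16+19 = 108
DC→Z1→E9→T2→P1→DC: 7+20+16+35+33 = 111
DC→P1→T2→Z1→E9→DC: 33+35+4+20+19 = 111
DC→P1→Z1→T2→E9→DC: 33+31+4+16+19 = 103
The minimum is 80.
One optimal route: DC → T2 → Z1 → P1 → E9 → DC (or its reverse).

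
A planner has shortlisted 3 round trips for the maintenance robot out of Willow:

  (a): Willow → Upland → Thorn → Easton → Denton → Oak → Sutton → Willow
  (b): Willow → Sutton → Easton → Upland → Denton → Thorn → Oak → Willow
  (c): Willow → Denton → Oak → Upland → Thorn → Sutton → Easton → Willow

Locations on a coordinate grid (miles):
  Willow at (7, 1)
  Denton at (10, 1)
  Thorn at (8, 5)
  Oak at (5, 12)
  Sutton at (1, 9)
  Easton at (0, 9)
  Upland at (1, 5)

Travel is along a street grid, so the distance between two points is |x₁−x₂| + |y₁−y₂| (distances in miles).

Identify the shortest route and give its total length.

(a): 10 + 7 + 12 + 18 + 16 + 7 + 14 = 84
(b): 14 + 1 + 5 + 13 + 6 + 10 + 13 = 62
(c): 3 + 16 + 11 + 7 + 11 + 1 + 15 = 64

Shortest is (b), total 62 miles.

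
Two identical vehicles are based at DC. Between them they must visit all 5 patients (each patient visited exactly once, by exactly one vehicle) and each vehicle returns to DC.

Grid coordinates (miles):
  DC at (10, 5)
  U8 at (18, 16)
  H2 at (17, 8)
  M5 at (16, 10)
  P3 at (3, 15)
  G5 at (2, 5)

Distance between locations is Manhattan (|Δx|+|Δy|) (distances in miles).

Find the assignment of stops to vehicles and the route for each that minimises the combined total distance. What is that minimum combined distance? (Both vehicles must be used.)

Minimum combined distance: 70 miles.

Check every non-empty split of the stops between the two vehicles; for each half take its own optimal tour:
  {U8} + {H2, M5, P3, G5}: 38 + 50 = 88
  {H2} + {U8, M5, P3, G5}: 20 + 54 = 74
  {U8, H2} + {M5, P3, G5}: 38 + 48 = 86
  {M5} + {U8, H2, P3, G5}: 22 + 54 = 76
  {U8, M5} + {H2, P3, G5}: 38 + 50 = 88
  {H2, M5} + {U8, P3, G5}: 24 + 54 = 78
  … (15 splits in total)
  {U8, H2, M5, P3} + {G5}: 54 + 16 = 70  ← best
Best: vehicle 1 DC → H2 → M5 → U8 → P3 → DC = 54; vehicle 2 DC → G5 → DC = 16; combined 70.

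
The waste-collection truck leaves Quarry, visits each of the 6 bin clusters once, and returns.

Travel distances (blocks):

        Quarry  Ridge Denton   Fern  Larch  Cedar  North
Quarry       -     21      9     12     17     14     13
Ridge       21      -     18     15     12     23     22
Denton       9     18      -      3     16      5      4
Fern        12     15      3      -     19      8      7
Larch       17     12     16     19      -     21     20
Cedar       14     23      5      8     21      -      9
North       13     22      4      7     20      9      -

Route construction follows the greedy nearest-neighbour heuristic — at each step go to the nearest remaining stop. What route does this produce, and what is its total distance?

Quarry → [Denton:9 / Fern:12 / North:13 / Cedar:14 / Larch:17 / Ridge:21] → Denton (9)
Denton → [Fern:3 / North:4 / Cedar:5 / Larch:16 / Ridge:18] → Fern (3)
Fern → [North:7 / Cedar:8 / Ridge:15 / Larch:19] → North (7)
North → [Cedar:9 / Larch:20 / Ridge:22] → Cedar (9)
Cedar → [Larch:21 / Ridge:23] → Larch (21)
Larch → [Ridge:12] → Ridge (12)
Return Ridge→Quarry: 21.
Total = 9 + 3 + 7 + 9 + 21 + 12 + 21 = 82.

Total distance 82 blocks via the nearest-neighbour route Quarry → Denton → Fern → North → Cedar → Larch → Ridge → Quarry.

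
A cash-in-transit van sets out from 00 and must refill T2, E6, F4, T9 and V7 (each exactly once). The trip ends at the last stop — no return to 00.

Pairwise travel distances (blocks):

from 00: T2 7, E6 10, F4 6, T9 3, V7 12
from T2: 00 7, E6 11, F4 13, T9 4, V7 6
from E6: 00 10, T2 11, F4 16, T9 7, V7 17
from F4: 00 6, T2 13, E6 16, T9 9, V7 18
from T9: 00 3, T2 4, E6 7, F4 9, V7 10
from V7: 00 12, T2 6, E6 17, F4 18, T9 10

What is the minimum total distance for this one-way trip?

Minimum one-way distance = 39 blocks.

There are 5! = 120 possible orderings.
00→T2→E6→F4→T9→V7: 7+11+16+9+10 = 53
00→T2→E6→F4→V7→T9: 7+11+16+18+10 = 62
00→T2→E6→T9→F4→V7: 7+11+7+9+18 = 52
00→T2→E6→T9→V7→F4: 7+11+7+10+18 = 53
00→T2→E6→V7→F4→T9: 7+11+17+18+9 = 62
00→T2→E6→V7→T9→F4: 7+11+17+10+9 = 54
00→T2→F4→E6→T9→V7: 7+13+16+7+10 = 53
00→T2→F4→E6→V7→T9: 7+13+16+17+10 = 63
00→T2→F4→T9→E6→V7: 7+13+9+7+17 = 53
00→T2→F4→T9→V7→E6: 7+13+9+10+17 = 56
00→T2→F4→V7→E6→T9: 7+13+18+17+7 = 62
00→T2→F4→V7→T9→E6: 7+13+18+10+7 = 55
00→T2→T9→E6→F4→V7: 7+4+7+16+18 = 52
00→T2→T9→E6→V7→F4: 7+4+7+17+18 = 53
… (106 more)
00→F4→E6→T9→T2→V7: 6+16+7+4+6 = 39  ← best
The minimum is 39.
One shortest path: 00 → F4 → E6 → T9 → T2 → V7.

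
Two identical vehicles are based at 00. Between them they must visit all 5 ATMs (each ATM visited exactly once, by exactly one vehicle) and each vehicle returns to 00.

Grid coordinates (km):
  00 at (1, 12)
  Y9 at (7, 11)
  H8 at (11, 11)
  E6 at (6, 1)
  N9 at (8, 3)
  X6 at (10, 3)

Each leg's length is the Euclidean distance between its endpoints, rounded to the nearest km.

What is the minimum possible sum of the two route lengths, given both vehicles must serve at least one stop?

47 km — the smallest possible combined total.

Try each way of splitting the stops between the two vehicles (each non-empty) and, for each split, find the best tour for each vehicle:
  {Y9} + {H8, E6, N9, X6}: 12 + 35 = 47
  {H8} + {Y9, E6, N9, X6}: 20 + 32 = 52
  {Y9, H8} + {E6, N9, X6}: 20 + 29 = 49
  {E6} + {Y9, H8, N9, X6}: 24 + 31 = 55
  {Y9, E6} + {H8, N9, X6}: 28 + 31 = 59
  {H8, E6} + {Y9, N9, X6}: 33 + 28 = 61
  … (15 splits in total)
Best: vehicle 1 00 → Y9 → 00 = 12; vehicle 2 00 → H8 → X6 → N9 → E6 → 00 = 35; combined 47.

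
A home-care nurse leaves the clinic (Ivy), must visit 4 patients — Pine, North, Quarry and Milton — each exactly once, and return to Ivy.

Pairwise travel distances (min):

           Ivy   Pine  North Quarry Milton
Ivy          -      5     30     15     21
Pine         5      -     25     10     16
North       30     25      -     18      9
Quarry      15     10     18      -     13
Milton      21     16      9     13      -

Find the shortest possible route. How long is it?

With 4 stops there are 4!/2 = 12 distinct round trips (a route and its reverse cost the same).
Ivy → Pine → North → Quarry → Milton → Ivy: 5+25+18+13+21 = 82
Ivy → Pine → North → Milton → Quarry → Ivy: 5+25+9+13+15 = 67
Ivy → Pine → Quarry → North → Milton → Ivy: 5+10+18+9+21 = 63
Ivy → Pine → Quarry → Milton → North → Ivy: 5+10+13+9+30 = 67
Ivy → Pine → Milton → North → Quarry → Ivy: 5+16+9+18+15 = 63
Ivy → Pine → Milton → Quarry → North → Ivy: 5+16+13+18+30 = 82
Ivy → North → Pine → Quarry → Milton → Ivy: 30+25+10+13+21 = 99
Ivy → North → Pine → Milton → Quarry → Ivy: 30+25+16+13+15 = 99
Ivy → North → Quarry → Pine → Milton → Ivy: 30+18+10+16+21 = 95
Ivy → North → Milton → Pine → Quarry → Ivy: 30+9+16+10+15 = 80
Ivy → Quarry → Pine → North → Milton → Ivy: 15+10+25+9+21 = 80
Ivy → Quarry → North → Pine → Milton → Ivy: 15+18+25+16+21 = 95
The minimum is 63.
One optimal route: Ivy → Pine → Quarry → North → Milton → Ivy (or its reverse).

Shortest round trip = 63 min.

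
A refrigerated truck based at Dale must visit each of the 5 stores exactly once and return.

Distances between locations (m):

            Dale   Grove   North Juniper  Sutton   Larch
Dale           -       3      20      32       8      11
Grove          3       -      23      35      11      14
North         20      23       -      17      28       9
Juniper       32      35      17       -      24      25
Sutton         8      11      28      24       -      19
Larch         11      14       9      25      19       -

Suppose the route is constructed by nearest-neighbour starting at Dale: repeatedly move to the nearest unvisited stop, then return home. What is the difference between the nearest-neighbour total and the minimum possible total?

The nearest-neighbour route is 16 m longer than optimal.

Dale: Grove=3, Sutton=8, Larch=11, North=20, Juniper=32 ⇒ Grove
Grove: Sutton=11, Larch=14, North=23, Juniper=35 ⇒ Sutton
Sutton: Larch=19, Juniper=24, North=28 ⇒ Larch
Larch: North=9, Juniper=25 ⇒ North
North: Juniper=17 ⇒ Juniper
NN route Dale → Grove → Sutton → Larch → North → Juniper → Dale costs 91.
Optimal: Dale → Grove → Sutton → Juniper → North → Larch → Dale costs 75 (by enumerating all 60 distinct tours).
Excess = 91 − 75 = 16.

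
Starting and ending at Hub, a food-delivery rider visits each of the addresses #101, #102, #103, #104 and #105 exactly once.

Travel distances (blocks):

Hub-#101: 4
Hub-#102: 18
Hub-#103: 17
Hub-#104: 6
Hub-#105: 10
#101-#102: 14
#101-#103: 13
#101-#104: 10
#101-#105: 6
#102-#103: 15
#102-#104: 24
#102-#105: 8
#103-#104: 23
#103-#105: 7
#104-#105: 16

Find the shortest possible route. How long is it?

There are 60 distinct closed tours to check (reversals are equivalent).
Hub - #101 - #102 - #103 - #104 - #105 - Hub: 4+14+15+23+16+10 = 82
Hub - #101 - #102 - #103 - #105 - #104 - Hub: 4+14+15+7+16+6 = 62
Hub - #101 - #102 - #104 - #103 - #105 - Hub: 4+14+24+23+7+10 = 82
Hub - #101 - #102 - #104 - #105 - #103 - Hub: 4+14+24+16+7+17 = 82
Hub - #101 - #102 - #105 - #103 - #104 - Hub: 4+14+8+7+23+6 = 62
Hub - #101 - #102 - #105 - #104 - #103 - Hub: 4+14+8+16+23+17 = 82
Hub - #101 - #103 - #102 - #104 - #105 - Hub: 4+13+15+24+16+10 = 82
Hub - #101 - #103 - #102 - #105 - #104 - Hub: 4+13+15+8+16+6 = 62
Hub - #101 - #103 - #104 - #102 - #105 - Hub: 4+13+23+24+8+10 = 82
Hub - #101 - #103 - #104 - #105 - #102 - Hub: 4+13+23+16+8+18 = 82
Hub - #101 - #103 - #105 - #102 - #104 - Hub: 4+13+7+8+24+6 = 62
Hub - #101 - #103 - #105 - #104 - #102 - Hub: 4+13+7+16+24+18 = 82
Hub - #101 - #104 - #102 - #103 - #105 - Hub: 4+10+24+15+7+10 = 70
Hub - #101 - #104 - #102 - #105 - #103 - Hub: 4+10+24+8+7+17 = 70
… (46 more)
The minimum is 62.
One optimal route: Hub → #101 → #102 → #103 → #105 → #104 → Hub (or its reverse).

62 blocks — the shortest possible round trip.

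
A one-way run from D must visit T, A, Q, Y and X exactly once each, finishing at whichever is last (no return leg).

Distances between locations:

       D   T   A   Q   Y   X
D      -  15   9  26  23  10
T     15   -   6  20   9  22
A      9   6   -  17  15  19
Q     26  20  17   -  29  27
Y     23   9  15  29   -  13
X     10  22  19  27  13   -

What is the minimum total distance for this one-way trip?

There are 5! = 120 possible orderings.
D → T → A → Q → Y → X: 15+6+17+29+13 = 80
D → T → A → Q → X → Y: 15+6+17+27+13 = 78
D → T → A → Y → Q → X: 15+6+15+29+27 = 92
D → T → A → Y → X → Q: 15+6+15+13+27 = 76
D → T → A → X → Q → Y: 15+6+19+27+29 = 96
D → T → A → X → Y → Q: 15+6+19+13+29 = 82
D → T → Q → A → Y → X: 15+20+17+15+13 = 80
D → T → Q → A → X → Y: 15+20+17+19+13 = 84
D → T → Q → Y → A → X: 15+20+29+15+19 = 98
D → T → Q → Y → X → A: 15+20+29+13+19 = 96
D → T → Q → X → A → Y: 15+20+27+19+15 = 96
D → T → Q → X → Y → A: 15+20+27+13+15 = 90
D → T → Y → A → Q → X: 15+9+15+17+27 = 83
D → T → Y → A → X → Q: 15+9+15+19+27 = 85
… (106 more)
D → X → Y → T → A → Q: 10+13+9+6+17 = 55  ← best
The minimum is 55.
One shortest path: D → X → Y → T → A → Q.

Shortest open route: 55.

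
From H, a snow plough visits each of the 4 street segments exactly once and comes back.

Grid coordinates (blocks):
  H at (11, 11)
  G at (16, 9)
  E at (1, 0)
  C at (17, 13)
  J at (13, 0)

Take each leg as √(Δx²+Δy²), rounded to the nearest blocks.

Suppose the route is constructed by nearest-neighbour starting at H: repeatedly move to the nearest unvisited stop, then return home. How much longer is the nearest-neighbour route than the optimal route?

H: G=5, C=6, J=11, E=15 ⇒ G
G: C=4, J=9, E=17 ⇒ C
C: J=14, E=21 ⇒ J
J: E=12 ⇒ E
NN route H → G → C → J → E → H costs 50.
Optimal: H → E → J → G → C → H costs 46 (by enumerating all 12 distinct tours).
Excess = 50 − 46 = 4.

4 blocks longer than the optimal tour.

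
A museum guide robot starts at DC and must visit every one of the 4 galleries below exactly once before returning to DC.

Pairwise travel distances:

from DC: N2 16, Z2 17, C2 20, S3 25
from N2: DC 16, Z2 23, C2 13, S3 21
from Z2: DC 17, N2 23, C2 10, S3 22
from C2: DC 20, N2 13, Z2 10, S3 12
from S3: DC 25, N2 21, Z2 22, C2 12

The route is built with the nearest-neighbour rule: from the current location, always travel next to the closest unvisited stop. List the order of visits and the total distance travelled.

Total distance 86 via the nearest-neighbour route DC → N2 → C2 → Z2 → S3 → DC.

From DC: distances to unvisited — N2=16, Z2=17, C2=20, S3=25. Nearest is N2 (16).
From N2: distances to unvisited — C2=13, S3=21, Z2=23. Nearest is C2 (13).
From C2: distances to unvisited — Z2=10, S3=12. Nearest is Z2 (10).
From Z2: distances to unvisited — S3=22. Nearest is S3 (22).
Return S3→DC: 25.
Total = 16 + 13 + 10 + 22 + 25 = 86.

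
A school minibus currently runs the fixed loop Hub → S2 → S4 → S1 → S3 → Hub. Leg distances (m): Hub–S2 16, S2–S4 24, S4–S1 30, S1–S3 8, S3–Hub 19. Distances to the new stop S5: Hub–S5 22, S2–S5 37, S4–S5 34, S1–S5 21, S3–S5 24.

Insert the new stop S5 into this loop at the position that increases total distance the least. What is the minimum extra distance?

Insertion cost between consecutive stops i–j is d(i,S5) + d(S5,j) − d(i,j):
  between Hub and S2: 22 + 37 − 16 = 43
  between S2 and S4: 37 + 34 − 24 = 47
  between S4 and S1: 34 + 21 − 30 = 25
  between S1 and S3: 21 + 24 − 8 = 37
  between S3 and Hub: 24 + 22 − 19 = 27
Cheapest insertion is between S4 and S1, adding 25.
New total = 97 + 25 = 122.

Minimum extra distance: 25 m, inserting S5 between S4 and S1.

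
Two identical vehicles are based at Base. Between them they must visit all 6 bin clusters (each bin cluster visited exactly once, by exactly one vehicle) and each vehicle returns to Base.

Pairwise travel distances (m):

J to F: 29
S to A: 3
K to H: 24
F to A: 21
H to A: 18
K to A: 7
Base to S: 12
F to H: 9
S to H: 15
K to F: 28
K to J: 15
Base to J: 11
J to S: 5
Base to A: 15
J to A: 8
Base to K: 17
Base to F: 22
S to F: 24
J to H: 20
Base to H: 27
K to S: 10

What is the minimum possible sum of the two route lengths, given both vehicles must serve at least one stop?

Try each way of splitting the stops between the two vehicles (each non-empty) and, for each split, find the best tour for each vehicle:
  {K} + {J, S, F, H, A}: 34 + 68 = 102
  {J} + {K, S, F, H, A}: 22 + 73 = 95
  {K, J} + {S, F, H, A}: 43 + 64 = 107
  {S} + {K, J, F, H, A}: 24 + 81 = 105
  {K, S} + {J, F, H, A}: 39 + 68 = 107
  {J, S} + {K, F, H, A}: 28 + 73 = 101
  … (31 splits in total)
Best: vehicle 1 Base → J → Base = 22; vehicle 2 Base → K → A → S → H → F → Base = 73; combined 95.

Minimum combined distance: 95 m.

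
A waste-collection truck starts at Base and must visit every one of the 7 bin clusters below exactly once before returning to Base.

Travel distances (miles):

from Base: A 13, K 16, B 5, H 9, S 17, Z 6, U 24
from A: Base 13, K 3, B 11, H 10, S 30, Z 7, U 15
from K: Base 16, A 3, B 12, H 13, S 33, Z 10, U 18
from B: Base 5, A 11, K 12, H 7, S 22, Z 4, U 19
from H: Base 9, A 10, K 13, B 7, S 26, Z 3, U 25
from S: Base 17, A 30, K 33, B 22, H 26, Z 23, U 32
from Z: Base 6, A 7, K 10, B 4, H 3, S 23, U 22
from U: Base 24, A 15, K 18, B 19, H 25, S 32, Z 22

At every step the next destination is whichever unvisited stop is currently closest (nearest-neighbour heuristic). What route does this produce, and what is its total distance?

Total distance 92 miles via the nearest-neighbour route Base → B → Z → H → A → K → U → S → Base.

At Base the remaining stops are B 5, Z 6, H 9, A 13, K 16, S 17, U 24; go to B.
At B the remaining stops are Z 4, H 7, A 11, K 12, U 19, S 22; go to Z.
At Z the remaining stops are H 3, A 7, K 10, U 22, S 23; go to H.
At H the remaining stops are A 10, K 13, U 25, S 26; go to A.
At A the remaining stops are K 3, U 15, S 30; go to K.
At K the remaining stops are U 18, S 33; go to U.
At U the remaining stops are S 32; go to S.
Return S→Base: 17.
Total = 5 + 4 + 3 + 10 + 3 + 18 + 32 + 17 = 92.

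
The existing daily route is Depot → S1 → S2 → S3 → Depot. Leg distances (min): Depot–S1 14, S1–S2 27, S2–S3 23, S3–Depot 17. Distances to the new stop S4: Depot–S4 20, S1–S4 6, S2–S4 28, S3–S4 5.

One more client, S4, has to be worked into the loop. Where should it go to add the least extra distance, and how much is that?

Insertion cost between consecutive stops i–j is d(i,S4) + d(S4,j) − d(i,j):
  between Depot and S1: 20 + 6 − 14 = 12
  between S1 and S2: 6 + 28 − 27 = 7
  between S2 and S3: 28 + 5 − 23 = 10
  between S3 and Depot: 5 + 20 − 17 = 8
Cheapest insertion is between S1 and S2, adding 7.
New total = 81 + 7 = 88.

Adding 7 min by placing S4 on the S1–S2 leg.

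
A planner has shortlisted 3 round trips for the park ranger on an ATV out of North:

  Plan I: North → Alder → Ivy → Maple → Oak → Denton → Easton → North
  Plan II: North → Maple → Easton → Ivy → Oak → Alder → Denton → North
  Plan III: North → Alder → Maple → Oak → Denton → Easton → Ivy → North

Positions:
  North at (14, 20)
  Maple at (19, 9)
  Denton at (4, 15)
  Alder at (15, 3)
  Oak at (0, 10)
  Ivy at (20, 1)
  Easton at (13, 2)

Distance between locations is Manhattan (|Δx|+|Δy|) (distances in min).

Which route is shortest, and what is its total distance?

104 min — Plan I is the shortest.

Plan I: 18 + 7 + 9 + 20 + 9 + 22 + 19 = 104
Plan II: 16 + 13 + 8 + 29 + 22 + 23 + 15 = 126
Plan III: 18 + 10 + 20 + 9 + 22 + 8 + 25 = 112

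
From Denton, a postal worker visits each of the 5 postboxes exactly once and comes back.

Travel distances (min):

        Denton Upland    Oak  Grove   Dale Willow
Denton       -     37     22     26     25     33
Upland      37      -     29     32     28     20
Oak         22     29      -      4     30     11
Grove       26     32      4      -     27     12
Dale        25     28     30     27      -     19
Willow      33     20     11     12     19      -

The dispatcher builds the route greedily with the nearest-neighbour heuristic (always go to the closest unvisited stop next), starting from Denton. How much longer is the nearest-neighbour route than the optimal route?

From Denton: Oak=22, Dale=25, Grove=26, Willow=33, Upland=37 → choose Oak (22).
From Oak: Grove=4, Willow=11, Upland=29, Dale=30 → choose Grove (4).
From Grove: Willow=12, Dale=27, Upland=32 → choose Willow (12).
From Willow: Dale=19, Upland=20 → choose Dale (19).
From Dale: Upland=28 → choose Upland (28).
NN route Denton → Oak → Grove → Willow → Dale → Upland → Denton costs 122.
Optimal: Denton → Oak → Grove → Willow → Upland → Dale → Denton costs 111 (by enumerating all 60 distinct tours).
Excess = 122 − 111 = 11.

11 min longer than the optimal tour.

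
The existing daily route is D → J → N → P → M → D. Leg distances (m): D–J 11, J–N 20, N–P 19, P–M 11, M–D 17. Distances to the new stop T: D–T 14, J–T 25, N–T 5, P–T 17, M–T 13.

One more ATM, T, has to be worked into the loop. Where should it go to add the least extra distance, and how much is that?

+3 m — insert T between N and P.

Insertion cost between consecutive stops i–j is d(i,T) + d(T,j) − d(i,j):
  between D and J: 14 + 25 − 11 = 28
  between J and N: 25 + 5 − 20 = 10
  between N and P: 5 + 17 − 19 = 3
  between P and M: 17 + 13 − 11 = 19
  between M and D: 13 + 14 − 17 = 10
Cheapest insertion is between N and P, adding 3.
New total = 78 + 3 = 81.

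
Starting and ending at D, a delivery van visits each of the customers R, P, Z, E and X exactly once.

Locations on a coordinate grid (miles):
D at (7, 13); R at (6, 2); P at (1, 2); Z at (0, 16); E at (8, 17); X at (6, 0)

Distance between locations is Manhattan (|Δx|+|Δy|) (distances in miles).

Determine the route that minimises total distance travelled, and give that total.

D - R - P - Z - E - X - D: 12+5+15+9+19+14 = 74
D - R - P - Z - X - E - D: 12+5+15+22+19+5 = 78
D - R - P - E - Z - X - D: 12+5+22+9+22+14 = 84
D - R - P - E - X - Z - D: 12+5+22+19+22+10 = 90
D - R - P - X - Z - E - D: 12+5+7+22+9+5 = 60
D - R - P - X - E - Z - D: 12+5+7+19+9+10 = 62
D - R - Z - P - E - X - D: 12+20+15+22+19+14 = 102
D - R - Z - P - X - E - D: 12+20+15+7+19+5 = 78
D - R - Z - E - P - X - D: 12+20+9+22+7+14 = 84
D - R - Z - E - X - P - D: 12+20+9+19+7+17 = 84
D - R - Z - X - P - E - D: 12+20+22+7+22+5 = 88
D - R - Z - X - E - P - D: 12+20+22+19+22+17 = 112
D - R - E - P - Z - X - D: 12+17+22+15+22+14 = 102
D - R - E - P - X - Z - D: 12+17+22+7+22+10 = 90
… (46 more)
D - R - X - P - Z - E - D: 12+2+7+15+9+5 = 50  ← best
The minimum is 50.
One optimal route: D → R → X → P → Z → E → D (or its reverse).

Shortest round trip = 50 miles.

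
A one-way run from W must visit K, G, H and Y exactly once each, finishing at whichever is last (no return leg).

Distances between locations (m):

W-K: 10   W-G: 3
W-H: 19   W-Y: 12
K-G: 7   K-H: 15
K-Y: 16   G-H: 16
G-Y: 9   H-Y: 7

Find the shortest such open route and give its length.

There are 4! = 24 possible orderings.
W→K→G→H→Y: 10+7+16+7 = 40
W→K→G→Y→H: 10+7+9+7 = 33
W→K→H→G→Y: 10+15+16+9 = 50
W→K→H→Y→G: 10+15+7+9 = 41
W→K→Y→G→H: 10+16+9+16 = 51
W→K→Y→H→G: 10+16+7+16 = 49
W→G→K→H→Y: 3+7+15+7 = 32
W→G→K→Y→H: 3+7+16+7 = 33
W→G→H→K→Y: 3+16+15+16 = 50
W→G→H→Y→K: 3+16+7+16 = 42
W→G→Y→K→H: 3+9+16+15 = 43
W→G→Y→H→K: 3+9+7+15 = 34
W→H→K→G→Y: 19+15+7+9 = 50
W→H→K→Y→G: 19+15+16+9 = 59
… (10 more)
The minimum is 32.
One shortest path: W → G → K → H → Y.

32 m — the minimum one-way total.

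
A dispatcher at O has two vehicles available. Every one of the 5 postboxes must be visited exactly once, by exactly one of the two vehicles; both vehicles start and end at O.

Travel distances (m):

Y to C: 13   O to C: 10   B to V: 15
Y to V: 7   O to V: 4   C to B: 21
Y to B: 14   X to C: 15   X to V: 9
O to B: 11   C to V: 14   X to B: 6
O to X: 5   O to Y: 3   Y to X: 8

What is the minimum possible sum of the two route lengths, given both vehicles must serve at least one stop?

There are 2^4 − 1 = 15 ways to divide the 5 stops into two non-empty groups. For each, the best each vehicle can do is its own shortest tour through its group:
  {Y} + {X, C, B, V}: 6 + 50 = 56
  {X} + {Y, C, B, V}: 10 + 56 = 66
  {Y, X} + {C, B, V}: 16 + 50 = 66
  {C} + {Y, X, B, V}: 20 + 36 = 56
  {Y, C} + {X, B, V}: 26 + 30 = 56
  {X, C} + {Y, B, V}: 30 + 36 = 66
  … (15 splits in total)
Best: vehicle 1 O → Y → O = 6; vehicle 2 O → X → B → C → V → O = 50; combined 56.

Minimum combined distance: 56 m.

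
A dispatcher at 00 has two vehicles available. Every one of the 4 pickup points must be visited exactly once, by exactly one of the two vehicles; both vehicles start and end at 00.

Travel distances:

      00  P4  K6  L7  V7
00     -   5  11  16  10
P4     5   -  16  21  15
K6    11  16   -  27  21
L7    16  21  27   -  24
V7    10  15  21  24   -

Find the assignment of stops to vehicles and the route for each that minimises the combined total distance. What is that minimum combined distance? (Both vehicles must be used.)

82 — the smallest possible combined total.

Check every non-empty split of the stops between the two vehicles; for each half take its own optimal tour:
  {P4} + {K6, L7, V7}: 10 + 72 = 82
  {K6} + {P4, L7, V7}: 22 + 60 = 82
  {P4, K6} + {L7, V7}: 32 + 50 = 82
  {L7} + {P4, K6, V7}: 32 + 52 = 84
  {P4, L7} + {K6, V7}: 42 + 42 = 84
  {K6, L7} + {P4, V7}: 54 + 30 = 84
  … (7 splits in total)
Best: vehicle 1 00 → P4 → 00 = 10; vehicle 2 00 → K6 → L7 → V7 → 00 = 72; combined 82.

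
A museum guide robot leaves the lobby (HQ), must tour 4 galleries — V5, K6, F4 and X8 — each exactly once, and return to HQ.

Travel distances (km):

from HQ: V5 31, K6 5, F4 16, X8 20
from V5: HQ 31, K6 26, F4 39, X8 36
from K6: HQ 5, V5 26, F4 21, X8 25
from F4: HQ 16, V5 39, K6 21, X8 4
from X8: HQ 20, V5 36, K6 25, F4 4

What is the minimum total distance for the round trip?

Shortest round trip = 87 km.

There are 12 distinct closed tours to check (reversals are equivalent).
HQ→V5→K6→F4→X8→HQ: 31+26+21+4+20 = 102
HQ→V5→K6→X8→F4→HQ: 31+26+25+4+16 = 102
HQ→V5→F4→K6→X8→HQ: 31+39+21+25+20 = 136
HQ→V5→F4→X8→K6→HQ: 31+39+4+25+5 = 104
HQ→V5→X8→K6→F4→HQ: 31+36+25+21+16 = 129
HQ→V5→X8→F4→K6→HQ: 31+36+4+21+5 = 97
HQ→K6→V5→F4→X8→HQ: 5+26+39+4+20 = 94
HQ→K6→V5→X8→F4→HQ: 5+26+36+4+16 = 87
HQ→K6→F4→V5→X8→HQ: 5+21+39+36+20 = 121
HQ→K6→X8→V5→F4→HQ: 5+25+36+39+16 = 121
HQ→F4→V5→K6→X8→HQ: 16+39+26+25+20 = 126
HQ→F4→K6→V5→X8→HQ: 16+21+26+36+20 = 119
The minimum is 87.
One optimal route: HQ → K6 → V5 → X8 → F4 → HQ (or its reverse).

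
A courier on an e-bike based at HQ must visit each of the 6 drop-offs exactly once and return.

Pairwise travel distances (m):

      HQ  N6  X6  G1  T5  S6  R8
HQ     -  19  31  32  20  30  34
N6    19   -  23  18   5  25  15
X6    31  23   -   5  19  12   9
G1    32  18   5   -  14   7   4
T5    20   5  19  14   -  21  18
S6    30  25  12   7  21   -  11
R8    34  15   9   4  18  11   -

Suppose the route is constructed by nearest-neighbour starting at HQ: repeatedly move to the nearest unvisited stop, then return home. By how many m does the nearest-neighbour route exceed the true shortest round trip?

From HQ: N6=19, T5=20, S6=30, X6=31, G1=32, R8=34 → choose N6 (19).
From N6: T5=5, R8=15, G1=18, X6=23, S6=25 → choose T5 (5).
From T5: G1=14, R8=18, X6=19, S6=21 → choose G1 (14).
From G1: R8=4, X6=5, S6=7 → choose R8 (4).
From R8: X6=9, S6=11 → choose X6 (9).
From X6: S6=12 → choose S6 (12).
NN route HQ → N6 → T5 → G1 → R8 → X6 → S6 → HQ costs 93.
Optimal: HQ → T5 → N6 → R8 → X6 → G1 → S6 → HQ costs 91 (by enumerating all 360 distinct tours).
Excess = 93 − 91 = 2.

Excess over optimum: 2 m.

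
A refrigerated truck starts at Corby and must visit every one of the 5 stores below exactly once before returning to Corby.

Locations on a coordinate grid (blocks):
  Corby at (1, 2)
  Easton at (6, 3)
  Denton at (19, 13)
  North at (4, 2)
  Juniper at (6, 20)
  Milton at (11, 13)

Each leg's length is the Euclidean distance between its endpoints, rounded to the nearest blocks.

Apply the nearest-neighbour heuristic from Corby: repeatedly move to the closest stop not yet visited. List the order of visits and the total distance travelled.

Total distance 58 blocks via the nearest-neighbour route Corby → North → Easton → Milton → Denton → Juniper → Corby.

From Corby: distances to unvisited — North=3, Easton=5, Milton=15, Juniper=19, Denton=21. Nearest is North (3).
From North: distances to unvisited — Easton=2, Milton=13, Juniper=18, Denton=19. Nearest is Easton (2).
From Easton: distances to unvisited — Milton=11, Denton=16, Juniper=17. Nearest is Milton (11).
From Milton: distances to unvisited — Denton=8, Juniper=9. Nearest is Denton (8).
From Denton: distances to unvisited — Juniper=15. Nearest is Juniper (15).
Return Juniper→Corby: 19.
Total = 3 + 2 + 11 + 8 + 15 + 19 = 58.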